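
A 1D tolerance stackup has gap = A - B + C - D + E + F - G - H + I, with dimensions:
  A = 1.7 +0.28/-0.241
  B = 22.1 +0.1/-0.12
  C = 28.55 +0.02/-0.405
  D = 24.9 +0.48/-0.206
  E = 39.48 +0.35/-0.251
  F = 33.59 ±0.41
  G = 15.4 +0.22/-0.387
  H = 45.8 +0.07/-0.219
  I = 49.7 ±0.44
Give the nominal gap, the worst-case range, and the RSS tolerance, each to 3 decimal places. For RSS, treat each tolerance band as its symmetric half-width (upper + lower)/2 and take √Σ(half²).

nominal=44.820 wc=[42.203,47.252] rss=0.899

Stack each dimension's contribution:
  +A: nom +1.700 → Σnom=1.700; wc +0.280/-0.241 → slack +0.280/-0.241; half-tol=0.261, Σhalf²=0.067860
  -B: nom -22.100 → Σnom=-20.400; wc +0.120/-0.100 → slack +0.400/-0.341; half-tol=0.110, Σhalf²=0.079960
  +C: nom +28.550 → Σnom=8.150; wc +0.020/-0.405 → slack +0.420/-0.746; half-tol=0.213, Σhalf²=0.125117
  -D: nom -24.900 → Σnom=-16.750; wc +0.206/-0.480 → slack +0.626/-1.226; half-tol=0.343, Σhalf²=0.242765
  +E: nom +39.480 → Σnom=22.730; wc +0.350/-0.251 → slack +0.976/-1.477; half-tol=0.300, Σhalf²=0.333066
  +F: nom +33.590 → Σnom=56.320; wc +0.410/-0.410 → slack +1.386/-1.887; half-tol=0.410, Σhalf²=0.501166
  -G: nom -15.400 → Σnom=40.920; wc +0.387/-0.220 → slack +1.773/-2.107; half-tol=0.303, Σhalf²=0.593278
  -H: nom -45.800 → Σnom=-4.880; wc +0.219/-0.070 → slack +1.992/-2.177; half-tol=0.145, Σhalf²=0.614158
  +I: nom +49.700 → Σnom=44.820; wc +0.440/-0.440 → slack +2.432/-2.617; half-tol=0.440, Σhalf²=0.807758
Nominal = 44.820. Worst-case = [44.820 - 2.617, 44.820 + 2.432] = [42.203, 47.252]. RSS = √0.807758 = 0.899.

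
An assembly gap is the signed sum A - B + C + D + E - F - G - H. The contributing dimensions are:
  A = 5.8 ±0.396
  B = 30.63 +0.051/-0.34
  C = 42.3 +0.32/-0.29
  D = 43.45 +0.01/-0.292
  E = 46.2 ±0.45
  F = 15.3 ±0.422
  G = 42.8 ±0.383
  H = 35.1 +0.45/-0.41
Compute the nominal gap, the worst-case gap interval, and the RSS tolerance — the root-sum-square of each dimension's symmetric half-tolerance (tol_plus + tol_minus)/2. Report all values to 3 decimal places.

Stack each dimension's contribution:
  +A: nom +5.800 → Σnom=5.800; wc +0.396/-0.396 → slack +0.396/-0.396; half-tol=0.396, Σhalf²=0.156816
  -B: nom -30.630 → Σnom=-24.830; wc +0.340/-0.051 → slack +0.736/-0.447; half-tol=0.196, Σhalf²=0.195036
  +C: nom +42.300 → Σnom=17.470; wc +0.320/-0.290 → slack +1.056/-0.737; half-tol=0.305, Σhalf²=0.288061
  +D: nom +43.450 → Σnom=60.920; wc +0.010/-0.292 → slack +1.066/-1.029; half-tol=0.151, Σhalf²=0.310862
  +E: nom +46.200 → Σnom=107.120; wc +0.450/-0.450 → slack +1.516/-1.479; half-tol=0.450, Σhalf²=0.513362
  -F: nom -15.300 → Σnom=91.820; wc +0.422/-0.422 → slack +1.938/-1.901; half-tol=0.422, Σhalf²=0.691446
  -G: nom -42.800 → Σnom=49.020; wc +0.383/-0.383 → slack +2.321/-2.284; half-tol=0.383, Σhalf²=0.838135
  -H: nom -35.100 → Σnom=13.920; wc +0.410/-0.450 → slack +2.731/-2.734; half-tol=0.430, Σhalf²=1.023035
Nominal = 13.920. Worst-case = [13.920 - 2.734, 13.920 + 2.731] = [11.186, 16.651]. RSS = √1.023035 = 1.011.

nominal=13.920 wc=[11.186,16.651] rss=1.011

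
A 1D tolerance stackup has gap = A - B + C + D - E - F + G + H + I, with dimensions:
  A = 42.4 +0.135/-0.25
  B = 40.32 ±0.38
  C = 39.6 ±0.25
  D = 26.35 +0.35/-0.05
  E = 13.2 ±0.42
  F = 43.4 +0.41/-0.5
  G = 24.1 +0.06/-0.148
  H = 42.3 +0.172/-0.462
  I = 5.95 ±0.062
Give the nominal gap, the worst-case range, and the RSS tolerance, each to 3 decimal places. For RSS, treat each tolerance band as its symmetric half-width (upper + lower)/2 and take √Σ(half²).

nominal=83.780 wc=[81.348,86.109] rss=0.885

Stack each dimension's contribution:
  +A: nom +42.400 → Σnom=42.400; wc +0.135/-0.250 → slack +0.135/-0.250; half-tol=0.193, Σhalf²=0.037056
  -B: nom -40.320 → Σnom=2.080; wc +0.380/-0.380 → slack +0.515/-0.630; half-tol=0.380, Σhalf²=0.181456
  +C: nom +39.600 → Σnom=41.680; wc +0.250/-0.250 → slack +0.765/-0.880; half-tol=0.250, Σhalf²=0.243956
  +D: nom +26.350 → Σnom=68.030; wc +0.350/-0.050 → slack +1.115/-0.930; half-tol=0.200, Σhalf²=0.283956
  -E: nom -13.200 → Σnom=54.830; wc +0.420/-0.420 → slack +1.535/-1.350; half-tol=0.420, Σhalf²=0.460356
  -F: nom -43.400 → Σnom=11.430; wc +0.500/-0.410 → slack +2.035/-1.760; half-tol=0.455, Σhalf²=0.667381
  +G: nom +24.100 → Σnom=35.530; wc +0.060/-0.148 → slack +2.095/-1.908; half-tol=0.104, Σhalf²=0.678197
  +H: nom +42.300 → Σnom=77.830; wc +0.172/-0.462 → slack +2.267/-2.370; half-tol=0.317, Σhalf²=0.778686
  +I: nom +5.950 → Σnom=83.780; wc +0.062/-0.062 → slack +2.329/-2.432; half-tol=0.062, Σhalf²=0.782530
Nominal = 83.780. Worst-case = [83.780 - 2.432, 83.780 + 2.329] = [81.348, 86.109]. RSS = √0.782530 = 0.885.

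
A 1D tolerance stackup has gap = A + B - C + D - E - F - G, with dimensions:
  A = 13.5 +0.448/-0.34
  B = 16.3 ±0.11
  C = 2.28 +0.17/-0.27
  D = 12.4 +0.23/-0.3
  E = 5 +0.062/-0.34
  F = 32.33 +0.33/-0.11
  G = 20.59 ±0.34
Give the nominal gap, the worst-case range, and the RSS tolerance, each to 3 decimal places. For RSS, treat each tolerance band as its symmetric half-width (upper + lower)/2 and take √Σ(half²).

Stack each dimension's contribution:
  +A: nom +13.500 → Σnom=13.500; wc +0.448/-0.340 → slack +0.448/-0.340; half-tol=0.394, Σhalf²=0.155236
  +B: nom +16.300 → Σnom=29.800; wc +0.110/-0.110 → slack +0.558/-0.450; half-tol=0.110, Σhalf²=0.167336
  -C: nom -2.280 → Σnom=27.520; wc +0.270/-0.170 → slack +0.828/-0.620; half-tol=0.220, Σhalf²=0.215736
  +D: nom +12.400 → Σnom=39.920; wc +0.230/-0.300 → slack +1.058/-0.920; half-tol=0.265, Σhalf²=0.285961
  -E: nom -5.000 → Σnom=34.920; wc +0.340/-0.062 → slack +1.398/-0.982; half-tol=0.201, Σhalf²=0.326362
  -F: nom -32.330 → Σnom=2.590; wc +0.110/-0.330 → slack +1.508/-1.312; half-tol=0.220, Σhalf²=0.374762
  -G: nom -20.590 → Σnom=-18.000; wc +0.340/-0.340 → slack +1.848/-1.652; half-tol=0.340, Σhalf²=0.490362
Nominal = -18.000. Worst-case = [-18.000 - 1.652, -18.000 + 1.848] = [-19.652, -16.152]. RSS = √0.490362 = 0.700.

nominal=-18.000 wc=[-19.652,-16.152] rss=0.700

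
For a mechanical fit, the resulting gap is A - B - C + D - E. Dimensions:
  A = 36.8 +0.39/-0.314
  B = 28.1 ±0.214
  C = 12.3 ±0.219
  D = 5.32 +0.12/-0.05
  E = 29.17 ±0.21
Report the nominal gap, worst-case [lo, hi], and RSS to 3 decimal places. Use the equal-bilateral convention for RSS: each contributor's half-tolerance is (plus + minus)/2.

Stack each dimension's contribution:
  +A: nom +36.800 → Σnom=36.800; wc +0.390/-0.314 → slack +0.390/-0.314; half-tol=0.352, Σhalf²=0.123904
  -B: nom -28.100 → Σnom=8.700; wc +0.214/-0.214 → slack +0.604/-0.528; half-tol=0.214, Σhalf²=0.169700
  -C: nom -12.300 → Σnom=-3.600; wc +0.219/-0.219 → slack +0.823/-0.747; half-tol=0.219, Σhalf²=0.217661
  +D: nom +5.320 → Σnom=1.720; wc +0.120/-0.050 → slack +0.943/-0.797; half-tol=0.085, Σhalf²=0.224886
  -E: nom -29.170 → Σnom=-27.450; wc +0.210/-0.210 → slack +1.153/-1.007; half-tol=0.210, Σhalf²=0.268986
Nominal = -27.450. Worst-case = [-27.450 - 1.007, -27.450 + 1.153] = [-28.457, -26.297]. RSS = √0.268986 = 0.519.

nominal=-27.450 wc=[-28.457,-26.297] rss=0.519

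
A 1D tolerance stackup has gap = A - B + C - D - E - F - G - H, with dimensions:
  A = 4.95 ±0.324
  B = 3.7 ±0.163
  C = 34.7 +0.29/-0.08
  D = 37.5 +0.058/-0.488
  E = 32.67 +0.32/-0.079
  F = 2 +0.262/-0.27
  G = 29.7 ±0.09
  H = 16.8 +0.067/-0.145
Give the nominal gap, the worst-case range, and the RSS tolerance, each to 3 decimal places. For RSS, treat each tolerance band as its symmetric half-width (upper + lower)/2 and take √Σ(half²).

nominal=-82.720 wc=[-84.084,-80.871] rss=0.608

Stack each dimension's contribution:
  +A: nom +4.950 → Σnom=4.950; wc +0.324/-0.324 → slack +0.324/-0.324; half-tol=0.324, Σhalf²=0.104976
  -B: nom -3.700 → Σnom=1.250; wc +0.163/-0.163 → slack +0.487/-0.487; half-tol=0.163, Σhalf²=0.131545
  +C: nom +34.700 → Σnom=35.950; wc +0.290/-0.080 → slack +0.777/-0.567; half-tol=0.185, Σhalf²=0.165770
  -D: nom -37.500 → Σnom=-1.550; wc +0.488/-0.058 → slack +1.265/-0.625; half-tol=0.273, Σhalf²=0.240299
  -E: nom -32.670 → Σnom=-34.220; wc +0.079/-0.320 → slack +1.344/-0.945; half-tol=0.200, Σhalf²=0.280099
  -F: nom -2.000 → Σnom=-36.220; wc +0.270/-0.262 → slack +1.614/-1.207; half-tol=0.266, Σhalf²=0.350855
  -G: nom -29.700 → Σnom=-65.920; wc +0.090/-0.090 → slack +1.704/-1.297; half-tol=0.090, Σhalf²=0.358955
  -H: nom -16.800 → Σnom=-82.720; wc +0.145/-0.067 → slack +1.849/-1.364; half-tol=0.106, Σhalf²=0.370191
Nominal = -82.720. Worst-case = [-82.720 - 1.364, -82.720 + 1.849] = [-84.084, -80.871]. RSS = √0.370191 = 0.608.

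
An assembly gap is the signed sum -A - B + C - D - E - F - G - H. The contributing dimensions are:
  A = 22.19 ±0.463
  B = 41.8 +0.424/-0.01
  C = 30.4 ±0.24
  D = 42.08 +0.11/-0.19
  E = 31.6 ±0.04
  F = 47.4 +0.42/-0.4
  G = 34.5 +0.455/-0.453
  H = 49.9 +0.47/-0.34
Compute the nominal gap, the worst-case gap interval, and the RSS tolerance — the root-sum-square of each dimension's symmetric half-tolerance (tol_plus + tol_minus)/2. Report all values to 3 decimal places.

nominal=-239.070 wc=[-241.692,-236.934] rss=0.939

Stack each dimension's contribution:
  -A: nom -22.190 → Σnom=-22.190; wc +0.463/-0.463 → slack +0.463/-0.463; half-tol=0.463, Σhalf²=0.214369
  -B: nom -41.800 → Σnom=-63.990; wc +0.010/-0.424 → slack +0.473/-0.887; half-tol=0.217, Σhalf²=0.261458
  +C: nom +30.400 → Σnom=-33.590; wc +0.240/-0.240 → slack +0.713/-1.127; half-tol=0.240, Σhalf²=0.319058
  -D: nom -42.080 → Σnom=-75.670; wc +0.190/-0.110 → slack +0.903/-1.237; half-tol=0.150, Σhalf²=0.341558
  -E: nom -31.600 → Σnom=-107.270; wc +0.040/-0.040 → slack +0.943/-1.277; half-tol=0.040, Σhalf²=0.343158
  -F: nom -47.400 → Σnom=-154.670; wc +0.400/-0.420 → slack +1.343/-1.697; half-tol=0.410, Σhalf²=0.511258
  -G: nom -34.500 → Σnom=-189.170; wc +0.453/-0.455 → slack +1.796/-2.152; half-tol=0.454, Σhalf²=0.717374
  -H: nom -49.900 → Σnom=-239.070; wc +0.340/-0.470 → slack +2.136/-2.622; half-tol=0.405, Σhalf²=0.881399
Nominal = -239.070. Worst-case = [-239.070 - 2.622, -239.070 + 2.136] = [-241.692, -236.934]. RSS = √0.881399 = 0.939.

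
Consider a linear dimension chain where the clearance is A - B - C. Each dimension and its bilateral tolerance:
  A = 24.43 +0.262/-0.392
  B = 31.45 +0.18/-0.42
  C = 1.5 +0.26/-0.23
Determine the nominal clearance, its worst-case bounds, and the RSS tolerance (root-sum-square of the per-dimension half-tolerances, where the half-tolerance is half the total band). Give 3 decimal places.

nominal=-8.520 wc=[-9.352,-7.608] rss=0.507

Stack each dimension's contribution:
  +A: nom +24.430 → Σnom=24.430; wc +0.262/-0.392 → slack +0.262/-0.392; half-tol=0.327, Σhalf²=0.106929
  -B: nom -31.450 → Σnom=-7.020; wc +0.420/-0.180 → slack +0.682/-0.572; half-tol=0.300, Σhalf²=0.196929
  -C: nom -1.500 → Σnom=-8.520; wc +0.230/-0.260 → slack +0.912/-0.832; half-tol=0.245, Σhalf²=0.256954
Nominal = -8.520. Worst-case = [-8.520 - 0.832, -8.520 + 0.912] = [-9.352, -7.608]. RSS = √0.256954 = 0.507.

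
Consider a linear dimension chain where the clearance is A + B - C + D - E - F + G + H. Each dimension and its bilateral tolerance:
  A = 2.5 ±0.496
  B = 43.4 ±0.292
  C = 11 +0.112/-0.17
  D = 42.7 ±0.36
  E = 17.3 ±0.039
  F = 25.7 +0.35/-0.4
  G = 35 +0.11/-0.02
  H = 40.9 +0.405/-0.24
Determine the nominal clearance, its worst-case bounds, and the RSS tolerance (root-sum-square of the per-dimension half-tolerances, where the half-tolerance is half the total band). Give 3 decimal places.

nominal=110.500 wc=[108.591,112.772] rss=0.855

Stack each dimension's contribution:
  +A: nom +2.500 → Σnom=2.500; wc +0.496/-0.496 → slack +0.496/-0.496; half-tol=0.496, Σhalf²=0.246016
  +B: nom +43.400 → Σnom=45.900; wc +0.292/-0.292 → slack +0.788/-0.788; half-tol=0.292, Σhalf²=0.331280
  -C: nom -11.000 → Σnom=34.900; wc +0.170/-0.112 → slack +0.958/-0.900; half-tol=0.141, Σhalf²=0.351161
  +D: nom +42.700 → Σnom=77.600; wc +0.360/-0.360 → slack +1.318/-1.260; half-tol=0.360, Σhalf²=0.480761
  -E: nom -17.300 → Σnom=60.300; wc +0.039/-0.039 → slack +1.357/-1.299; half-tol=0.039, Σhalf²=0.482282
  -F: nom -25.700 → Σnom=34.600; wc +0.400/-0.350 → slack +1.757/-1.649; half-tol=0.375, Σhalf²=0.622907
  +G: nom +35.000 → Σnom=69.600; wc +0.110/-0.020 → slack +1.867/-1.669; half-tol=0.065, Σhalf²=0.627132
  +H: nom +40.900 → Σnom=110.500; wc +0.405/-0.240 → slack +2.272/-1.909; half-tol=0.323, Σhalf²=0.731138
Nominal = 110.500. Worst-case = [110.500 - 1.909, 110.500 + 2.272] = [108.591, 112.772]. RSS = √0.731138 = 0.855.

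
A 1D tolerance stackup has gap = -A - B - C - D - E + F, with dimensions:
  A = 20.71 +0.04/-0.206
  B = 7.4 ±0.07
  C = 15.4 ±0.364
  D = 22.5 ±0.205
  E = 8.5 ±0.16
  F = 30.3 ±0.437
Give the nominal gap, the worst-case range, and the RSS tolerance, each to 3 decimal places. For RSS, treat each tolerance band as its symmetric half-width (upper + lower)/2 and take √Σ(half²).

nominal=-44.210 wc=[-45.486,-42.768] rss=0.641

Stack each dimension's contribution:
  -A: nom -20.710 → Σnom=-20.710; wc +0.206/-0.040 → slack +0.206/-0.040; half-tol=0.123, Σhalf²=0.015129
  -B: nom -7.400 → Σnom=-28.110; wc +0.070/-0.070 → slack +0.276/-0.110; half-tol=0.070, Σhalf²=0.020029
  -C: nom -15.400 → Σnom=-43.510; wc +0.364/-0.364 → slack +0.640/-0.474; half-tol=0.364, Σhalf²=0.152525
  -D: nom -22.500 → Σnom=-66.010; wc +0.205/-0.205 → slack +0.845/-0.679; half-tol=0.205, Σhalf²=0.194550
  -E: nom -8.500 → Σnom=-74.510; wc +0.160/-0.160 → slack +1.005/-0.839; half-tol=0.160, Σhalf²=0.220150
  +F: nom +30.300 → Σnom=-44.210; wc +0.437/-0.437 → slack +1.442/-1.276; half-tol=0.437, Σhalf²=0.411119
Nominal = -44.210. Worst-case = [-44.210 - 1.276, -44.210 + 1.442] = [-45.486, -42.768]. RSS = √0.411119 = 0.641.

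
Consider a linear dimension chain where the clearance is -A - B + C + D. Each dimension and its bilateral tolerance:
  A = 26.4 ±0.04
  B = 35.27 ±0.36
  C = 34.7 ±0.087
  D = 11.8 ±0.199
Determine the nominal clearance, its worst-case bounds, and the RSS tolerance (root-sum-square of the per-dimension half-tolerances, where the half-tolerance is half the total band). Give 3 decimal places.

nominal=-15.170 wc=[-15.856,-14.484] rss=0.422

Stack each dimension's contribution:
  -A: nom -26.400 → Σnom=-26.400; wc +0.040/-0.040 → slack +0.040/-0.040; half-tol=0.040, Σhalf²=0.001600
  -B: nom -35.270 → Σnom=-61.670; wc +0.360/-0.360 → slack +0.400/-0.400; half-tol=0.360, Σhalf²=0.131200
  +C: nom +34.700 → Σnom=-26.970; wc +0.087/-0.087 → slack +0.487/-0.487; half-tol=0.087, Σhalf²=0.138769
  +D: nom +11.800 → Σnom=-15.170; wc +0.199/-0.199 → slack +0.686/-0.686; half-tol=0.199, Σhalf²=0.178370
Nominal = -15.170. Worst-case = [-15.170 - 0.686, -15.170 + 0.686] = [-15.856, -14.484]. RSS = √0.178370 = 0.422.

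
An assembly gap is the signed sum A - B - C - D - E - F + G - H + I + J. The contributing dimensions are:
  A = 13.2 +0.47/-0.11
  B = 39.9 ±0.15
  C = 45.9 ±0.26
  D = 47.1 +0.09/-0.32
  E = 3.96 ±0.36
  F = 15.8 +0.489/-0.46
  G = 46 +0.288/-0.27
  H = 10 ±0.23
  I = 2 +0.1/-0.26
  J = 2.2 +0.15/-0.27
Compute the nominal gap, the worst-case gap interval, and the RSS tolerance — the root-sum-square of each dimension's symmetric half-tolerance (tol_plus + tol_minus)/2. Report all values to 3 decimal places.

Stack each dimension's contribution:
  +A: nom +13.200 → Σnom=13.200; wc +0.470/-0.110 → slack +0.470/-0.110; half-tol=0.290, Σhalf²=0.084100
  -B: nom -39.900 → Σnom=-26.700; wc +0.150/-0.150 → slack +0.620/-0.260; half-tol=0.150, Σhalf²=0.106600
  -C: nom -45.900 → Σnom=-72.600; wc +0.260/-0.260 → slack +0.880/-0.520; half-tol=0.260, Σhalf²=0.174200
  -D: nom -47.100 → Σnom=-119.700; wc +0.320/-0.090 → slack +1.200/-0.610; half-tol=0.205, Σhalf²=0.216225
  -E: nom -3.960 → Σnom=-123.660; wc +0.360/-0.360 → slack +1.560/-0.970; half-tol=0.360, Σhalf²=0.345825
  -F: nom -15.800 → Σnom=-139.460; wc +0.460/-0.489 → slack +2.020/-1.459; half-tol=0.475, Σhalf²=0.570975
  +G: nom +46.000 → Σnom=-93.460; wc +0.288/-0.270 → slack +2.308/-1.729; half-tol=0.279, Σhalf²=0.648816
  -H: nom -10.000 → Σnom=-103.460; wc +0.230/-0.230 → slack +2.538/-1.959; half-tol=0.230, Σhalf²=0.701716
  +I: nom +2.000 → Σnom=-101.460; wc +0.100/-0.260 → slack +2.638/-2.219; half-tol=0.180, Σhalf²=0.734116
  +J: nom +2.200 → Σnom=-99.260; wc +0.150/-0.270 → slack +2.788/-2.489; half-tol=0.210, Σhalf²=0.778216
Nominal = -99.260. Worst-case = [-99.260 - 2.489, -99.260 + 2.788] = [-101.749, -96.472]. RSS = √0.778216 = 0.882.

nominal=-99.260 wc=[-101.749,-96.472] rss=0.882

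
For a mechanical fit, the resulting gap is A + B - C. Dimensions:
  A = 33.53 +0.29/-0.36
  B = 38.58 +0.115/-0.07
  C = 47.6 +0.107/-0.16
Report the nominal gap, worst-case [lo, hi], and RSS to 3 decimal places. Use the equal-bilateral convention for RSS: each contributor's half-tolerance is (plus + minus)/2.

nominal=24.510 wc=[23.973,25.075] rss=0.363

Stack each dimension's contribution:
  +A: nom +33.530 → Σnom=33.530; wc +0.290/-0.360 → slack +0.290/-0.360; half-tol=0.325, Σhalf²=0.105625
  +B: nom +38.580 → Σnom=72.110; wc +0.115/-0.070 → slack +0.405/-0.430; half-tol=0.092, Σhalf²=0.114181
  -C: nom -47.600 → Σnom=24.510; wc +0.160/-0.107 → slack +0.565/-0.537; half-tol=0.134, Σhalf²=0.132003
Nominal = 24.510. Worst-case = [24.510 - 0.537, 24.510 + 0.565] = [23.973, 25.075]. RSS = √0.132003 = 0.363.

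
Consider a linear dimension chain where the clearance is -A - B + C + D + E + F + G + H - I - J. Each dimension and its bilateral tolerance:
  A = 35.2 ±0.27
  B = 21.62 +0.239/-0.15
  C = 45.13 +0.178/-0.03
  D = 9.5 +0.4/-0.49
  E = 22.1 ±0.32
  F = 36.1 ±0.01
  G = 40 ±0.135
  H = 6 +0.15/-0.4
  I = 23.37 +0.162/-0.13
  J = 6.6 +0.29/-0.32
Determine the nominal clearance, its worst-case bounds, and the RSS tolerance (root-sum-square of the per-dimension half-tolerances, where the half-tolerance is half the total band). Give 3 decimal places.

Stack each dimension's contribution:
  -A: nom -35.200 → Σnom=-35.200; wc +0.270/-0.270 → slack +0.270/-0.270; half-tol=0.270, Σhalf²=0.072900
  -B: nom -21.620 → Σnom=-56.820; wc +0.150/-0.239 → slack +0.420/-0.509; half-tol=0.195, Σhalf²=0.110730
  +C: nom +45.130 → Σnom=-11.690; wc +0.178/-0.030 → slack +0.598/-0.539; half-tol=0.104, Σhalf²=0.121546
  +D: nom +9.500 → Σnom=-2.190; wc +0.400/-0.490 → slack +0.998/-1.029; half-tol=0.445, Σhalf²=0.319571
  +E: nom +22.100 → Σnom=19.910; wc +0.320/-0.320 → slack +1.318/-1.349; half-tol=0.320, Σhalf²=0.421971
  +F: nom +36.100 → Σnom=56.010; wc +0.010/-0.010 → slack +1.328/-1.359; half-tol=0.010, Σhalf²=0.422071
  +G: nom +40.000 → Σnom=96.010; wc +0.135/-0.135 → slack +1.463/-1.494; half-tol=0.135, Σhalf²=0.440296
  +H: nom +6.000 → Σnom=102.010; wc +0.150/-0.400 → slack +1.613/-1.894; half-tol=0.275, Σhalf²=0.515921
  -I: nom -23.370 → Σnom=78.640; wc +0.130/-0.162 → slack +1.743/-2.056; half-tol=0.146, Σhalf²=0.537237
  -J: nom -6.600 → Σnom=72.040; wc +0.320/-0.290 → slack +2.063/-2.346; half-tol=0.305, Σhalf²=0.630262
Nominal = 72.040. Worst-case = [72.040 - 2.346, 72.040 + 2.063] = [69.694, 74.103]. RSS = √0.630262 = 0.794.

nominal=72.040 wc=[69.694,74.103] rss=0.794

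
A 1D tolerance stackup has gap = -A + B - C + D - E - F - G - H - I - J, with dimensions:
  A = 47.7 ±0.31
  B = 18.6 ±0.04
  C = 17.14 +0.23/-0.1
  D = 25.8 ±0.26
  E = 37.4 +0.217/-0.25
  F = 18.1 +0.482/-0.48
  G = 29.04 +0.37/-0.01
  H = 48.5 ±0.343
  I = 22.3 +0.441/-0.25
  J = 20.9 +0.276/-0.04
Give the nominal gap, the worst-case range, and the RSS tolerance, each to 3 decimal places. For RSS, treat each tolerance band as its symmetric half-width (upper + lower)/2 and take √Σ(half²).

Stack each dimension's contribution:
  -A: nom -47.700 → Σnom=-47.700; wc +0.310/-0.310 → slack +0.310/-0.310; half-tol=0.310, Σhalf²=0.096100
  +B: nom +18.600 → Σnom=-29.100; wc +0.040/-0.040 → slack +0.350/-0.350; half-tol=0.040, Σhalf²=0.097700
  -C: nom -17.140 → Σnom=-46.240; wc +0.100/-0.230 → slack +0.450/-0.580; half-tol=0.165, Σhalf²=0.124925
  +D: nom +25.800 → Σnom=-20.440; wc +0.260/-0.260 → slack +0.710/-0.840; half-tol=0.260, Σhalf²=0.192525
  -E: nom -37.400 → Σnom=-57.840; wc +0.250/-0.217 → slack +0.960/-1.057; half-tol=0.233, Σhalf²=0.247047
  -F: nom -18.100 → Σnom=-75.940; wc +0.480/-0.482 → slack +1.440/-1.539; half-tol=0.481, Σhalf²=0.478408
  -G: nom -29.040 → Σnom=-104.980; wc +0.010/-0.370 → slack +1.450/-1.909; half-tol=0.190, Σhalf²=0.514508
  -H: nom -48.500 → Σnom=-153.480; wc +0.343/-0.343 → slack +1.793/-2.252; half-tol=0.343, Σhalf²=0.632157
  -I: nom -22.300 → Σnom=-175.780; wc +0.250/-0.441 → slack +2.043/-2.693; half-tol=0.346, Σhalf²=0.751528
  -J: nom -20.900 → Σnom=-196.680; wc +0.040/-0.276 → slack +2.083/-2.969; half-tol=0.158, Σhalf²=0.776492
Nominal = -196.680. Worst-case = [-196.680 - 2.969, -196.680 + 2.083] = [-199.649, -194.597]. RSS = √0.776492 = 0.881.

nominal=-196.680 wc=[-199.649,-194.597] rss=0.881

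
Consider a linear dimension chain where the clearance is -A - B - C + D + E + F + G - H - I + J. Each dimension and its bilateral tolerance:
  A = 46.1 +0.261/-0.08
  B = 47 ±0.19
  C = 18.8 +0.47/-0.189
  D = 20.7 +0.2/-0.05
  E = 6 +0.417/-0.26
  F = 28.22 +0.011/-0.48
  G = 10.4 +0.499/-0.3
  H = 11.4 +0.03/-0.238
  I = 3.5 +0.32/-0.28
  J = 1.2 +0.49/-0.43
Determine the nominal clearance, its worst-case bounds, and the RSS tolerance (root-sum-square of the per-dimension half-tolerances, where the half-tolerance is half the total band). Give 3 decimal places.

nominal=-60.280 wc=[-63.071,-57.686] rss=0.918

Stack each dimension's contribution:
  -A: nom -46.100 → Σnom=-46.100; wc +0.080/-0.261 → slack +0.080/-0.261; half-tol=0.171, Σhalf²=0.029070
  -B: nom -47.000 → Σnom=-93.100; wc +0.190/-0.190 → slack +0.270/-0.451; half-tol=0.190, Σhalf²=0.065170
  -C: nom -18.800 → Σnom=-111.900; wc +0.189/-0.470 → slack +0.459/-0.921; half-tol=0.330, Σhalf²=0.173741
  +D: nom +20.700 → Σnom=-91.200; wc +0.200/-0.050 → slack +0.659/-0.971; half-tol=0.125, Σhalf²=0.189366
  +E: nom +6.000 → Σnom=-85.200; wc +0.417/-0.260 → slack +1.076/-1.231; half-tol=0.339, Σhalf²=0.303948
  +F: nom +28.220 → Σnom=-56.980; wc +0.011/-0.480 → slack +1.087/-1.711; half-tol=0.245, Σhalf²=0.364218
  +G: nom +10.400 → Σnom=-46.580; wc +0.499/-0.300 → slack +1.586/-2.011; half-tol=0.399, Σhalf²=0.523818
  -H: nom -11.400 → Σnom=-57.980; wc +0.238/-0.030 → slack +1.824/-2.041; half-tol=0.134, Σhalf²=0.541774
  -I: nom -3.500 → Σnom=-61.480; wc +0.280/-0.320 → slack +2.104/-2.361; half-tol=0.300, Σhalf²=0.631774
  +J: nom +1.200 → Σnom=-60.280; wc +0.490/-0.430 → slack +2.594/-2.791; half-tol=0.460, Σhalf²=0.843374
Nominal = -60.280. Worst-case = [-60.280 - 2.791, -60.280 + 2.594] = [-63.071, -57.686]. RSS = √0.843374 = 0.918.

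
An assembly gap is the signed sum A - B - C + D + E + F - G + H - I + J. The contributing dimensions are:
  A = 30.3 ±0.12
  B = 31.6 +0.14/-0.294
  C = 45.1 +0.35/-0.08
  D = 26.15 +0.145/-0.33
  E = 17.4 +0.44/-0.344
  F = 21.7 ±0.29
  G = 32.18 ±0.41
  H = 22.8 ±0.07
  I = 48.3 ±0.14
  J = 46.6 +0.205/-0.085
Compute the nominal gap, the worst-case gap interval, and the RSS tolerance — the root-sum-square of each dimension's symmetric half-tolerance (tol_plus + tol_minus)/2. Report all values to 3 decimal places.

nominal=7.770 wc=[5.491,9.964] rss=0.785

Stack each dimension's contribution:
  +A: nom +30.300 → Σnom=30.300; wc +0.120/-0.120 → slack +0.120/-0.120; half-tol=0.120, Σhalf²=0.014400
  -B: nom -31.600 → Σnom=-1.300; wc +0.294/-0.140 → slack +0.414/-0.260; half-tol=0.217, Σhalf²=0.061489
  -C: nom -45.100 → Σnom=-46.400; wc +0.080/-0.350 → slack +0.494/-0.610; half-tol=0.215, Σhalf²=0.107714
  +D: nom +26.150 → Σnom=-20.250; wc +0.145/-0.330 → slack +0.639/-0.940; half-tol=0.237, Σhalf²=0.164120
  +E: nom +17.400 → Σnom=-2.850; wc +0.440/-0.344 → slack +1.079/-1.284; half-tol=0.392, Σhalf²=0.317784
  +F: nom +21.700 → Σnom=18.850; wc +0.290/-0.290 → slack +1.369/-1.574; half-tol=0.290, Σhalf²=0.401884
  -G: nom -32.180 → Σnom=-13.330; wc +0.410/-0.410 → slack +1.779/-1.984; half-tol=0.410, Σhalf²=0.569984
  +H: nom +22.800 → Σnom=9.470; wc +0.070/-0.070 → slack +1.849/-2.054; half-tol=0.070, Σhalf²=0.574884
  -I: nom -48.300 → Σnom=-38.830; wc +0.140/-0.140 → slack +1.989/-2.194; half-tol=0.140, Σhalf²=0.594484
  +J: nom +46.600 → Σnom=7.770; wc +0.205/-0.085 → slack +2.194/-2.279; half-tol=0.145, Σhalf²=0.615509
Nominal = 7.770. Worst-case = [7.770 - 2.279, 7.770 + 2.194] = [5.491, 9.964]. RSS = √0.615509 = 0.785.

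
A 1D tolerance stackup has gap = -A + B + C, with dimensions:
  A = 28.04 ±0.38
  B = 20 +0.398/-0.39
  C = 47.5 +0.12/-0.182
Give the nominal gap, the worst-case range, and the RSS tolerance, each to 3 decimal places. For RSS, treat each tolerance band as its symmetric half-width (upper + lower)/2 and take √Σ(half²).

nominal=39.460 wc=[38.508,40.358] rss=0.568

Stack each dimension's contribution:
  -A: nom -28.040 → Σnom=-28.040; wc +0.380/-0.380 → slack +0.380/-0.380; half-tol=0.380, Σhalf²=0.144400
  +B: nom +20.000 → Σnom=-8.040; wc +0.398/-0.390 → slack +0.778/-0.770; half-tol=0.394, Σhalf²=0.299636
  +C: nom +47.500 → Σnom=39.460; wc +0.120/-0.182 → slack +0.898/-0.952; half-tol=0.151, Σhalf²=0.322437
Nominal = 39.460. Worst-case = [39.460 - 0.952, 39.460 + 0.898] = [38.508, 40.358]. RSS = √0.322437 = 0.568.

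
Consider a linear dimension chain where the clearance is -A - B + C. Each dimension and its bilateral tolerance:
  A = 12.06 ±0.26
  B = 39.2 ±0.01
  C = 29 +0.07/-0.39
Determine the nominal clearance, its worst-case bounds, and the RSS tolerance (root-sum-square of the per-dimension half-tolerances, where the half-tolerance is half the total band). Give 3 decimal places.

Stack each dimension's contribution:
  -A: nom -12.060 → Σnom=-12.060; wc +0.260/-0.260 → slack +0.260/-0.260; half-tol=0.260, Σhalf²=0.067600
  -B: nom -39.200 → Σnom=-51.260; wc +0.010/-0.010 → slack +0.270/-0.270; half-tol=0.010, Σhalf²=0.067700
  +C: nom +29.000 → Σnom=-22.260; wc +0.070/-0.390 → slack +0.340/-0.660; half-tol=0.230, Σhalf²=0.120600
Nominal = -22.260. Worst-case = [-22.260 - 0.660, -22.260 + 0.340] = [-22.920, -21.920]. RSS = √0.120600 = 0.347.

nominal=-22.260 wc=[-22.920,-21.920] rss=0.347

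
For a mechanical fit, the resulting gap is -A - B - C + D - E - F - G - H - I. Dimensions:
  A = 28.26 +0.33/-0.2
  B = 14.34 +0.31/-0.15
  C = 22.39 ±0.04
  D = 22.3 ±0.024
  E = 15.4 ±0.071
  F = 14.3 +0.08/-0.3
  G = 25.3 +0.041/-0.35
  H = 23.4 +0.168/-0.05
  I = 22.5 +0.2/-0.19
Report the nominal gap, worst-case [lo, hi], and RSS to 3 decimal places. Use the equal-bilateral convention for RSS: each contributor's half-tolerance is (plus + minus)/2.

nominal=-143.590 wc=[-144.854,-142.215] rss=0.505

Stack each dimension's contribution:
  -A: nom -28.260 → Σnom=-28.260; wc +0.200/-0.330 → slack +0.200/-0.330; half-tol=0.265, Σhalf²=0.070225
  -B: nom -14.340 → Σnom=-42.600; wc +0.150/-0.310 → slack +0.350/-0.640; half-tol=0.230, Σhalf²=0.123125
  -C: nom -22.390 → Σnom=-64.990; wc +0.040/-0.040 → slack +0.390/-0.680; half-tol=0.040, Σhalf²=0.124725
  +D: nom +22.300 → Σnom=-42.690; wc +0.024/-0.024 → slack +0.414/-0.704; half-tol=0.024, Σhalf²=0.125301
  -E: nom -15.400 → Σnom=-58.090; wc +0.071/-0.071 → slack +0.485/-0.775; half-tol=0.071, Σhalf²=0.130342
  -F: nom -14.300 → Σnom=-72.390; wc +0.300/-0.080 → slack +0.785/-0.855; half-tol=0.190, Σhalf²=0.166442
  -G: nom -25.300 → Σnom=-97.690; wc +0.350/-0.041 → slack +1.135/-0.896; half-tol=0.195, Σhalf²=0.204662
  -H: nom -23.400 → Σnom=-121.090; wc +0.050/-0.168 → slack +1.185/-1.064; half-tol=0.109, Σhalf²=0.216543
  -I: nom -22.500 → Σnom=-143.590; wc +0.190/-0.200 → slack +1.375/-1.264; half-tol=0.195, Σhalf²=0.254568
Nominal = -143.590. Worst-case = [-143.590 - 1.264, -143.590 + 1.375] = [-144.854, -142.215]. RSS = √0.254568 = 0.505.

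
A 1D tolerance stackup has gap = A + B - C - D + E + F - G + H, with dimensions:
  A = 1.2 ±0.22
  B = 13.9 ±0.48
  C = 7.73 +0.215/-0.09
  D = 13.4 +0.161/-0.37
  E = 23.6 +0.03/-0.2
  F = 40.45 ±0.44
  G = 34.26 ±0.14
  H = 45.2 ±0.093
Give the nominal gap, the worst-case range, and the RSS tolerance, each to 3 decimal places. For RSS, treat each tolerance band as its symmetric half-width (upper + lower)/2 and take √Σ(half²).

nominal=68.960 wc=[67.011,70.823] rss=0.780

Stack each dimension's contribution:
  +A: nom +1.200 → Σnom=1.200; wc +0.220/-0.220 → slack +0.220/-0.220; half-tol=0.220, Σhalf²=0.048400
  +B: nom +13.900 → Σnom=15.100; wc +0.480/-0.480 → slack +0.700/-0.700; half-tol=0.480, Σhalf²=0.278800
  -C: nom -7.730 → Σnom=7.370; wc +0.090/-0.215 → slack +0.790/-0.915; half-tol=0.152, Σhalf²=0.302056
  -D: nom -13.400 → Σnom=-6.030; wc +0.370/-0.161 → slack +1.160/-1.076; half-tol=0.266, Σhalf²=0.372547
  +E: nom +23.600 → Σnom=17.570; wc +0.030/-0.200 → slack +1.190/-1.276; half-tol=0.115, Σhalf²=0.385771
  +F: nom +40.450 → Σnom=58.020; wc +0.440/-0.440 → slack +1.630/-1.716; half-tol=0.440, Σhalf²=0.579371
  -G: nom -34.260 → Σnom=23.760; wc +0.140/-0.140 → slack +1.770/-1.856; half-tol=0.140, Σhalf²=0.598971
  +H: nom +45.200 → Σnom=68.960; wc +0.093/-0.093 → slack +1.863/-1.949; half-tol=0.093, Σhalf²=0.607620
Nominal = 68.960. Worst-case = [68.960 - 1.949, 68.960 + 1.863] = [67.011, 70.823]. RSS = √0.607620 = 0.780.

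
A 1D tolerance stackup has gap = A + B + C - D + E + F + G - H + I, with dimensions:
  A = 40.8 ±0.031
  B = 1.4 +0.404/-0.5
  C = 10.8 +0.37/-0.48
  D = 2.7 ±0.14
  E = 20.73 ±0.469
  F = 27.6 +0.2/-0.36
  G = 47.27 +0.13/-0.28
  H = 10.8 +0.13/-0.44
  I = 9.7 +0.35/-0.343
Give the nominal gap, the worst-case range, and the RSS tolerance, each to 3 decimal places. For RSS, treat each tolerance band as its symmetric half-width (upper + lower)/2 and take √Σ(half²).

Stack each dimension's contribution:
  +A: nom +40.800 → Σnom=40.800; wc +0.031/-0.031 → slack +0.031/-0.031; half-tol=0.031, Σhalf²=0.000961
  +B: nom +1.400 → Σnom=42.200; wc +0.404/-0.500 → slack +0.435/-0.531; half-tol=0.452, Σhalf²=0.205265
  +C: nom +10.800 → Σnom=53.000; wc +0.370/-0.480 → slack +0.805/-1.011; half-tol=0.425, Σhalf²=0.385890
  -D: nom -2.700 → Σnom=50.300; wc +0.140/-0.140 → slack +0.945/-1.151; half-tol=0.140, Σhalf²=0.405490
  +E: nom +20.730 → Σnom=71.030; wc +0.469/-0.469 → slack +1.414/-1.620; half-tol=0.469, Σhalf²=0.625451
  +F: nom +27.600 → Σnom=98.630; wc +0.200/-0.360 → slack +1.614/-1.980; half-tol=0.280, Σhalf²=0.703851
  +G: nom +47.270 → Σnom=145.900; wc +0.130/-0.280 → slack +1.744/-2.260; half-tol=0.205, Σhalf²=0.745876
  -H: nom -10.800 → Σnom=135.100; wc +0.440/-0.130 → slack +2.184/-2.390; half-tol=0.285, Σhalf²=0.827101
  +I: nom +9.700 → Σnom=144.800; wc +0.350/-0.343 → slack +2.534/-2.733; half-tol=0.347, Σhalf²=0.947163
Nominal = 144.800. Worst-case = [144.800 - 2.733, 144.800 + 2.534] = [142.067, 147.334]. RSS = √0.947163 = 0.973.

nominal=144.800 wc=[142.067,147.334] rss=0.973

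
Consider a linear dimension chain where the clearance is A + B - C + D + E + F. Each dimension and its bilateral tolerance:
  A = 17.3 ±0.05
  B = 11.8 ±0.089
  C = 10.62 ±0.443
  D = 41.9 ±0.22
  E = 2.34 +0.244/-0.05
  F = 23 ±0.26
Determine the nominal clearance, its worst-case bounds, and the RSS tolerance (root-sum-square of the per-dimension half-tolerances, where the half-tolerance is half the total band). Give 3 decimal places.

nominal=85.720 wc=[84.608,87.026] rss=0.587

Stack each dimension's contribution:
  +A: nom +17.300 → Σnom=17.300; wc +0.050/-0.050 → slack +0.050/-0.050; half-tol=0.050, Σhalf²=0.002500
  +B: nom +11.800 → Σnom=29.100; wc +0.089/-0.089 → slack +0.139/-0.139; half-tol=0.089, Σhalf²=0.010421
  -C: nom -10.620 → Σnom=18.480; wc +0.443/-0.443 → slack +0.582/-0.582; half-tol=0.443, Σhalf²=0.206670
  +D: nom +41.900 → Σnom=60.380; wc +0.220/-0.220 → slack +0.802/-0.802; half-tol=0.220, Σhalf²=0.255070
  +E: nom +2.340 → Σnom=62.720; wc +0.244/-0.050 → slack +1.046/-0.852; half-tol=0.147, Σhalf²=0.276679
  +F: nom +23.000 → Σnom=85.720; wc +0.260/-0.260 → slack +1.306/-1.112; half-tol=0.260, Σhalf²=0.344279
Nominal = 85.720. Worst-case = [85.720 - 1.112, 85.720 + 1.306] = [84.608, 87.026]. RSS = √0.344279 = 0.587.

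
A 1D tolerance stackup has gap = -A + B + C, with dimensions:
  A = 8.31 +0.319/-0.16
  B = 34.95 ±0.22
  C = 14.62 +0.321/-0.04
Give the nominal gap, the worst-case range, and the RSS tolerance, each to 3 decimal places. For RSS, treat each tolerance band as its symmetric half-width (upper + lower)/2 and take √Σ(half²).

nominal=41.260 wc=[40.681,41.961] rss=0.372

Stack each dimension's contribution:
  -A: nom -8.310 → Σnom=-8.310; wc +0.160/-0.319 → slack +0.160/-0.319; half-tol=0.239, Σhalf²=0.057360
  +B: nom +34.950 → Σnom=26.640; wc +0.220/-0.220 → slack +0.380/-0.539; half-tol=0.220, Σhalf²=0.105760
  +C: nom +14.620 → Σnom=41.260; wc +0.321/-0.040 → slack +0.701/-0.579; half-tol=0.180, Σhalf²=0.138341
Nominal = 41.260. Worst-case = [41.260 - 0.579, 41.260 + 0.701] = [40.681, 41.961]. RSS = √0.138341 = 0.372.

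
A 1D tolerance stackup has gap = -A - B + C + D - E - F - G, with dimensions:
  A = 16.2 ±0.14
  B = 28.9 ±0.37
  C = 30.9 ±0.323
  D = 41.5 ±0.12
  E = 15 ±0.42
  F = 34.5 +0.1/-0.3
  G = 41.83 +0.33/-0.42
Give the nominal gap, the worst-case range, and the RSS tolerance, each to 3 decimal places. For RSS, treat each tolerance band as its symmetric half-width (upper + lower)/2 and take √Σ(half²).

Stack each dimension's contribution:
  -A: nom -16.200 → Σnom=-16.200; wc +0.140/-0.140 → slack +0.140/-0.140; half-tol=0.140, Σhalf²=0.019600
  -B: nom -28.900 → Σnom=-45.100; wc +0.370/-0.370 → slack +0.510/-0.510; half-tol=0.370, Σhalf²=0.156500
  +C: nom +30.900 → Σnom=-14.200; wc +0.323/-0.323 → slack +0.833/-0.833; half-tol=0.323, Σhalf²=0.260829
  +D: nom +41.500 → Σnom=27.300; wc +0.120/-0.120 → slack +0.953/-0.953; half-tol=0.120, Σhalf²=0.275229
  -E: nom -15.000 → Σnom=12.300; wc +0.420/-0.420 → slack +1.373/-1.373; half-tol=0.420, Σhalf²=0.451629
  -F: nom -34.500 → Σnom=-22.200; wc +0.300/-0.100 → slack +1.673/-1.473; half-tol=0.200, Σhalf²=0.491629
  -G: nom -41.830 → Σnom=-64.030; wc +0.420/-0.330 → slack +2.093/-1.803; half-tol=0.375, Σhalf²=0.632254
Nominal = -64.030. Worst-case = [-64.030 - 1.803, -64.030 + 2.093] = [-65.833, -61.937]. RSS = √0.632254 = 0.795.

nominal=-64.030 wc=[-65.833,-61.937] rss=0.795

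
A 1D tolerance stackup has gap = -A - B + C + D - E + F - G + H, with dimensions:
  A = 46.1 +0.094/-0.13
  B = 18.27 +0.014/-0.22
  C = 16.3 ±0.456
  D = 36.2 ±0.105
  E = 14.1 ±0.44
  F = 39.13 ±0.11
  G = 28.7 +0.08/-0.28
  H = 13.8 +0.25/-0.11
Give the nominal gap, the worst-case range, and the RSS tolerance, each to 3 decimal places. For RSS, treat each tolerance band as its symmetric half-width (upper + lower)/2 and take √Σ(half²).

nominal=-1.740 wc=[-3.149,0.251] rss=0.718

Stack each dimension's contribution:
  -A: nom -46.100 → Σnom=-46.100; wc +0.130/-0.094 → slack +0.130/-0.094; half-tol=0.112, Σhalf²=0.012544
  -B: nom -18.270 → Σnom=-64.370; wc +0.220/-0.014 → slack +0.350/-0.108; half-tol=0.117, Σhalf²=0.026233
  +C: nom +16.300 → Σnom=-48.070; wc +0.456/-0.456 → slack +0.806/-0.564; half-tol=0.456, Σhalf²=0.234169
  +D: nom +36.200 → Σnom=-11.870; wc +0.105/-0.105 → slack +0.911/-0.669; half-tol=0.105, Σhalf²=0.245194
  -E: nom -14.100 → Σnom=-25.970; wc +0.440/-0.440 → slack +1.351/-1.109; half-tol=0.440, Σhalf²=0.438794
  +F: nom +39.130 → Σnom=13.160; wc +0.110/-0.110 → slack +1.461/-1.219; half-tol=0.110, Σhalf²=0.450894
  -G: nom -28.700 → Σnom=-15.540; wc +0.280/-0.080 → slack +1.741/-1.299; half-tol=0.180, Σhalf²=0.483294
  +H: nom +13.800 → Σnom=-1.740; wc +0.250/-0.110 → slack +1.991/-1.409; half-tol=0.180, Σhalf²=0.515694
Nominal = -1.740. Worst-case = [-1.740 - 1.409, -1.740 + 1.991] = [-3.149, 0.251]. RSS = √0.515694 = 0.718.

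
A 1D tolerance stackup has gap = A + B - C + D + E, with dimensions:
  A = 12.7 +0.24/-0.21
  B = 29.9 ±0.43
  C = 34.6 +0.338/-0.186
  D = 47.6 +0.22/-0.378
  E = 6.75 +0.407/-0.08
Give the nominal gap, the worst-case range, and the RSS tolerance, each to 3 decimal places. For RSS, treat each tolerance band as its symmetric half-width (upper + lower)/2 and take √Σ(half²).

Stack each dimension's contribution:
  +A: nom +12.700 → Σnom=12.700; wc +0.240/-0.210 → slack +0.240/-0.210; half-tol=0.225, Σhalf²=0.050625
  +B: nom +29.900 → Σnom=42.600; wc +0.430/-0.430 → slack +0.670/-0.640; half-tol=0.430, Σhalf²=0.235525
  -C: nom -34.600 → Σnom=8.000; wc +0.186/-0.338 → slack +0.856/-0.978; half-tol=0.262, Σhalf²=0.304169
  +D: nom +47.600 → Σnom=55.600; wc +0.220/-0.378 → slack +1.076/-1.356; half-tol=0.299, Σhalf²=0.393570
  +E: nom +6.750 → Σnom=62.350; wc +0.407/-0.080 → slack +1.483/-1.436; half-tol=0.243, Σhalf²=0.452862
Nominal = 62.350. Worst-case = [62.350 - 1.436, 62.350 + 1.483] = [60.914, 63.833]. RSS = √0.452862 = 0.673.

nominal=62.350 wc=[60.914,63.833] rss=0.673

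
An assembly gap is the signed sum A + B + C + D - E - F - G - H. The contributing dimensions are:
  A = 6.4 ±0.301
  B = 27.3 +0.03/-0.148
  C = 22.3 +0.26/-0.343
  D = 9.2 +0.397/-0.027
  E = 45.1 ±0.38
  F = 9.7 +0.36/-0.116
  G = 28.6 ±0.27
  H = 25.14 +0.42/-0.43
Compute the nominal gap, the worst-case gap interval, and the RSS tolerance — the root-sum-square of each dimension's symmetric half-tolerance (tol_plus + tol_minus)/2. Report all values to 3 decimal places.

Stack each dimension's contribution:
  +A: nom +6.400 → Σnom=6.400; wc +0.301/-0.301 → slack +0.301/-0.301; half-tol=0.301, Σhalf²=0.090601
  +B: nom +27.300 → Σnom=33.700; wc +0.030/-0.148 → slack +0.331/-0.449; half-tol=0.089, Σhalf²=0.098522
  +C: nom +22.300 → Σnom=56.000; wc +0.260/-0.343 → slack +0.591/-0.792; half-tol=0.301, Σhalf²=0.189424
  +D: nom +9.200 → Σnom=65.200; wc +0.397/-0.027 → slack +0.988/-0.819; half-tol=0.212, Σhalf²=0.234368
  -E: nom -45.100 → Σnom=20.100; wc +0.380/-0.380 → slack +1.368/-1.199; half-tol=0.380, Σhalf²=0.378768
  -F: nom -9.700 → Σnom=10.400; wc +0.116/-0.360 → slack +1.484/-1.559; half-tol=0.238, Σhalf²=0.435412
  -G: nom -28.600 → Σnom=-18.200; wc +0.270/-0.270 → slack +1.754/-1.829; half-tol=0.270, Σhalf²=0.508312
  -H: nom -25.140 → Σnom=-43.340; wc +0.430/-0.420 → slack +2.184/-2.249; half-tol=0.425, Σhalf²=0.688937
Nominal = -43.340. Worst-case = [-43.340 - 2.249, -43.340 + 2.184] = [-45.589, -41.156]. RSS = √0.688937 = 0.830.

nominal=-43.340 wc=[-45.589,-41.156] rss=0.830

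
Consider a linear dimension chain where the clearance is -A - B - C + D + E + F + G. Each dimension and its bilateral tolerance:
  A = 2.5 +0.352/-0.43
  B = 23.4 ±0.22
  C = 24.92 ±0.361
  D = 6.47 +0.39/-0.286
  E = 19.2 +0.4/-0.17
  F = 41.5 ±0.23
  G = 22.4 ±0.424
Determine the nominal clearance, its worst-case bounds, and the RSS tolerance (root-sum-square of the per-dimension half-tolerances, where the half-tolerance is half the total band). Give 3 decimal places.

nominal=38.750 wc=[36.707,41.205] rss=0.872

Stack each dimension's contribution:
  -A: nom -2.500 → Σnom=-2.500; wc +0.430/-0.352 → slack +0.430/-0.352; half-tol=0.391, Σhalf²=0.152881
  -B: nom -23.400 → Σnom=-25.900; wc +0.220/-0.220 → slack +0.650/-0.572; half-tol=0.220, Σhalf²=0.201281
  -C: nom -24.920 → Σnom=-50.820; wc +0.361/-0.361 → slack +1.011/-0.933; half-tol=0.361, Σhalf²=0.331602
  +D: nom +6.470 → Σnom=-44.350; wc +0.390/-0.286 → slack +1.401/-1.219; half-tol=0.338, Σhalf²=0.445846
  +E: nom +19.200 → Σnom=-25.150; wc +0.400/-0.170 → slack +1.801/-1.389; half-tol=0.285, Σhalf²=0.527071
  +F: nom +41.500 → Σnom=16.350; wc +0.230/-0.230 → slack +2.031/-1.619; half-tol=0.230, Σhalf²=0.579971
  +G: nom +22.400 → Σnom=38.750; wc +0.424/-0.424 → slack +2.455/-2.043; half-tol=0.424, Σhalf²=0.759747
Nominal = 38.750. Worst-case = [38.750 - 2.043, 38.750 + 2.455] = [36.707, 41.205]. RSS = √0.759747 = 0.872.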